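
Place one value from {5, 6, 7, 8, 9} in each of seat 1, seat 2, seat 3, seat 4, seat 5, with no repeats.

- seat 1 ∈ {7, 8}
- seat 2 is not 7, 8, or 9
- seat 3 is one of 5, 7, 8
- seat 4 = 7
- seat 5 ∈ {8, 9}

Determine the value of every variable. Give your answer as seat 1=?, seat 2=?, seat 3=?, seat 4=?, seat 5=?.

seat 4 has just one choice, so seat 4 = 7. Strike 7 from seat 1, seat 3.
seat 1's domain is down to {8}, so seat 1 = 8. So seat 3, seat 5 can't be 8.
seat 3's domain is down to {5}, so seat 3 = 5. Eliminate 5 elsewhere: seat 2.
seat 5 must be 9 (only option left).
seat 2 has just one choice, so seat 2 = 6.

seat 1=8, seat 2=6, seat 3=5, seat 4=7, seat 5=9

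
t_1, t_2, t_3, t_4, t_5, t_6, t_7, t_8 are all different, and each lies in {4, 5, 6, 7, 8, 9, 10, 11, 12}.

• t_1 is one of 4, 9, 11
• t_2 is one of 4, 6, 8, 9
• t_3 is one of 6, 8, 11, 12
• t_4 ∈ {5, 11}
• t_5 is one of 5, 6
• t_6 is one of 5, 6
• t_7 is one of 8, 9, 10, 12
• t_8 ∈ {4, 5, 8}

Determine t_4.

11

The 8 variables draw from only 8 values {4, 5, 6, 8, 9, 10, 11, 12}, so each is used; only t_7 can be 10, hence t_7 = 10.
The 7 still-open variables draw from only 7 values {4, 5, 6, 8, 9, 11, 12}, so each is used; only t_3 can be 12, hence t_3 = 12.
t_5 and t_6 between them cover only {5, 6} — a naked pair. Remove those values from t_2, t_4, t_8.
So t_4 = 11.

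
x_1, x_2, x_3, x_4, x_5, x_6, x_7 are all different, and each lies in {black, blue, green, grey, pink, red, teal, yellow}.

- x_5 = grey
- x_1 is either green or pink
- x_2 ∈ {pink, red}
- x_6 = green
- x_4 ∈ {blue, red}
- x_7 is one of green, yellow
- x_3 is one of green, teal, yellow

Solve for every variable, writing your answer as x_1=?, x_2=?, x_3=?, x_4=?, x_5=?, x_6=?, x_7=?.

x_5 must be grey (only option left).
x_6's domain is down to {green}, so x_6 = green. So x_1, x_3, x_7 can't be green.
x_7's domain is down to {yellow}, so x_7 = yellow. Strike yellow from x_3.
x_1 has just one choice, so x_1 = pink. So x_2 can't be pink.
x_2's domain is down to {red}, so x_2 = red. Strike red from x_4.
That leaves x_3 = teal.
x_4's domain is down to {blue}, so x_4 = blue.

x_1=pink, x_2=red, x_3=teal, x_4=blue, x_5=grey, x_6=green, x_7=yellow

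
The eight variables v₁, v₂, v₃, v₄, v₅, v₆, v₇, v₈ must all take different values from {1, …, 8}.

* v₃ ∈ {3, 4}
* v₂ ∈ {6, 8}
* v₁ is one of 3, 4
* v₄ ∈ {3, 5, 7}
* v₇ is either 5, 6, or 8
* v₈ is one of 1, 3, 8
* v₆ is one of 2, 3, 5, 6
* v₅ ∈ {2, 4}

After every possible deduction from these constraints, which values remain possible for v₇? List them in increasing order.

5, 6, 8

Among the 8 variables, 1 fits only v₈ (and all 8 values in {1, 2, 3, 4, 5, 6, 7, 8} must be used), so v₈ = 1.
The 7 still-open variables draw from only 7 values {2, 3, 4, 5, 6, 7, 8}, so each is used; only v₄ can be 7, hence v₄ = 7.
v₁ and v₃ between them cover only {3, 4} — a naked pair. Remove those values from v₅, v₆.
That leaves v₅ = 2. Remove 2 from v₆.
No further eliminations apply; v₇ can still be any of 5, 6, 8.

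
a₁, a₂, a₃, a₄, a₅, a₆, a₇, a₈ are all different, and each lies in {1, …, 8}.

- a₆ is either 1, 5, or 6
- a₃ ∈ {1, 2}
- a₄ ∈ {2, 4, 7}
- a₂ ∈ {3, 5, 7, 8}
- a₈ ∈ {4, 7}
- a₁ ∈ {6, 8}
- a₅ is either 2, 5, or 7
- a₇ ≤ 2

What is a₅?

The 8 variables draw from only 8 values {1, 2, 3, 4, 5, 6, 7, 8}, so each is used; only a₂ can be 3, hence a₂ = 3.
Among the 7 still-open variables, 8 fits only a₁ (and all 7 values in {1, 2, 4, 5, 6, 7, 8} must be used), so a₁ = 8.
The 6 still-open variables together cover exactly {1, 2, 4, 5, 6, 7} — 6 values for 6 variables — and 6 appears only in a₆'s list, so a₆ = 6.
The 5 still-open variables together cover exactly {1, 2, 4, 5, 7} — 5 values for 5 variables — and 5 appears only in a₅'s list, so a₅ = 5.

5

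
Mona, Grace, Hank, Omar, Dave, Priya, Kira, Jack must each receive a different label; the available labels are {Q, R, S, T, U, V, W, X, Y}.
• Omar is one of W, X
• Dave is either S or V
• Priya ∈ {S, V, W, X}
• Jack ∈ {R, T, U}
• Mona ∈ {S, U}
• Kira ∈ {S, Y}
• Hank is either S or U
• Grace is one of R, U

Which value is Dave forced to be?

V

The 8 variables together cover exactly {R, S, T, U, V, W, X, Y} — 8 values for 8 variables — and T appears only in Jack's list, so Jack = T.
Among the 7 still-open variables, R fits only Grace (and all 7 values in {R, S, U, V, W, X, Y} must be used), so Grace = R.
The 6 still-open variables draw from only 6 values {S, U, V, W, X, Y}, so each is used; only Kira can be Y, hence Kira = Y.
Mona and Hank between them cover only {S, U} — a naked pair. Remove those values from Dave, Priya.
So Dave = V.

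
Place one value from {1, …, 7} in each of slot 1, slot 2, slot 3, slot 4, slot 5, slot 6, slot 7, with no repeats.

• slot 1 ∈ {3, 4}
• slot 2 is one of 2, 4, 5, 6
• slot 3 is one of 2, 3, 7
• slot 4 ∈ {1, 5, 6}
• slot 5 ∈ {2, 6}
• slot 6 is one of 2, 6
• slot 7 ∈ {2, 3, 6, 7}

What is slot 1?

The 7 variables draw from only 7 values {1, 2, 3, 4, 5, 6, 7}, so each is used; only slot 4 can be 1, hence slot 4 = 1.
Among the 6 still-open variables, 5 fits only slot 2 (and all 6 values in {2, 3, 4, 5, 6, 7} must be used), so slot 2 = 5.
The 5 still-open variables together cover exactly {2, 3, 4, 6, 7} — 5 values for 5 variables — and 4 appears only in slot 1's list, so slot 1 = 4.

4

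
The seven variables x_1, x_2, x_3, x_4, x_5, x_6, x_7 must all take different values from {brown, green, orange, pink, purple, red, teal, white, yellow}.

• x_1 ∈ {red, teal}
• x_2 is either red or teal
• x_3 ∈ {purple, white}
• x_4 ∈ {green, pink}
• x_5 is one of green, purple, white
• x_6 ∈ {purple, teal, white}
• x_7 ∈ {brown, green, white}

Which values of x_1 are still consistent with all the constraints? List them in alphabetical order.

The 7 variables draw from only 7 values {brown, green, pink, purple, red, teal, white}, so each is used; only x_7 can be brown, hence x_7 = brown.
The 6 still-open variables draw from only 6 values {green, pink, purple, red, teal, white}, so each is used; only x_4 can be pink, hence x_4 = pink.
Among the 5 still-open variables, green fits only x_5 (and all 5 values in {green, purple, red, teal, white} must be used), so x_5 = green.
x_1 and x_2 between them cover only {red, teal} — a naked pair. Remove those values from x_6.
No further eliminations apply; x_1 can still be any of red, teal.

red, teal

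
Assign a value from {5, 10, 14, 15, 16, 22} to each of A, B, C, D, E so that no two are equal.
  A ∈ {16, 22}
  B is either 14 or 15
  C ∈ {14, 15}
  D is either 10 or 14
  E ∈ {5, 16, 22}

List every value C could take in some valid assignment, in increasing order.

B and C share exactly the 2 values {14, 15}; by pigeonhole those values go to them, so strike 14, 15 from D.
That leaves D = 10.
No further eliminations apply; C can still be any of 14, 15.

14, 15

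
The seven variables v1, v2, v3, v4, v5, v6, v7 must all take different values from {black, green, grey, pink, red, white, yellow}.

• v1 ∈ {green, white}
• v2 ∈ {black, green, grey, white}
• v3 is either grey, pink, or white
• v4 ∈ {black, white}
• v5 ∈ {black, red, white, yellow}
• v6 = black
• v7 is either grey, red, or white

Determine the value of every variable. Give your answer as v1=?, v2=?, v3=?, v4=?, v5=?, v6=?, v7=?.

v6 must be black (only option left). Strike black from v2, v4, v5.
That leaves v4 = white. Remove white from v1, v2, v3, v5, v7.
v1 must be green (only option left). Eliminate green elsewhere: v2.
That leaves v2 = grey. Strike grey from v3, v7.
v3 must be pink (only option left).
v7's domain is down to {red}, so v7 = red. Remove red from v5.
v5 must be yellow (only option left).

v1=green, v2=grey, v3=pink, v4=white, v5=yellow, v6=black, v7=red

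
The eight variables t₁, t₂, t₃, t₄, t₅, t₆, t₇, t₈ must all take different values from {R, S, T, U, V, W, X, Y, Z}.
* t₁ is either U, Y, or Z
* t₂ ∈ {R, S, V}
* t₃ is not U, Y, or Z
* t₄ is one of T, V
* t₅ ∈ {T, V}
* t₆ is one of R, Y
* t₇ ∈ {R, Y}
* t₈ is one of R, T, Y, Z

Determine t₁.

t₄ and t₅ between them cover only {T, V} — a naked pair. Remove those values from t₂, t₃, t₈.
t₆ and t₇ between them cover only {R, Y} — a naked pair. Remove those values from t₁, t₂, t₃, t₈.
t₂ must be S (only option left). Remove S from t₃.
t₈ must be Z (only option left). So t₁ can't be Z.
So t₁ = U.

U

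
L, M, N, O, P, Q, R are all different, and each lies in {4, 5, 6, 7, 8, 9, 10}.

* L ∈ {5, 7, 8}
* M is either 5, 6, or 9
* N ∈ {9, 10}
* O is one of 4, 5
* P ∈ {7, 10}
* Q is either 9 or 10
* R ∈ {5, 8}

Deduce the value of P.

The 7 variables draw from only 7 values {4, 5, 6, 7, 8, 9, 10}, so each is used; only O can be 4, hence O = 4.
The 6 still-open variables draw from only 6 values {5, 6, 7, 8, 9, 10}, so each is used; only M can be 6, hence M = 6.
N and Q between them cover only {9, 10} — a naked pair. Remove those values from P.
So P = 7.

7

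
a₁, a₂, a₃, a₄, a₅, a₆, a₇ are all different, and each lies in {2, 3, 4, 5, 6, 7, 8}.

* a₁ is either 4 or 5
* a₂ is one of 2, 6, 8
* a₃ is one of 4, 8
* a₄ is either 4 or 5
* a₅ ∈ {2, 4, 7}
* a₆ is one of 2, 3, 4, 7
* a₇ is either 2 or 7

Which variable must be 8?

a₃

The 7 variables draw from only 7 values {2, 3, 4, 5, 6, 7, 8}, so each is used; only a₆ can be 3, hence a₆ = 3.
The 6 still-open variables draw from only 6 values {2, 4, 5, 6, 7, 8}, so each is used; only a₂ can be 6, hence a₂ = 6.
Among the 5 still-open variables, 8 fits only a₃ (and all 5 values in {2, 4, 5, 7, 8} must be used), so a₃ = 8.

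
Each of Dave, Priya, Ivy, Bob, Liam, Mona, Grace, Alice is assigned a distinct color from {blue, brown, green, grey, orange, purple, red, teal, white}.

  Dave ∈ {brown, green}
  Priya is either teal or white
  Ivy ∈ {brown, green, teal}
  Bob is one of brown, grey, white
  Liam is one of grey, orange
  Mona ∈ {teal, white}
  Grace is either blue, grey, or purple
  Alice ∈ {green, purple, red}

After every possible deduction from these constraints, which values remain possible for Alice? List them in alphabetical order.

purple, red

Priya and Mona share exactly the 2 values {teal, white}; by pigeonhole those values go to them, so strike teal, white from Ivy, Bob.
Dave and Ivy between them cover only {brown, green} — a naked pair. Remove those values from Bob, Alice.
Bob's domain is down to {grey}, so Bob = grey. So Liam, Grace can't be grey.
That leaves Liam = orange.
No further eliminations apply; Alice can still be any of purple, red.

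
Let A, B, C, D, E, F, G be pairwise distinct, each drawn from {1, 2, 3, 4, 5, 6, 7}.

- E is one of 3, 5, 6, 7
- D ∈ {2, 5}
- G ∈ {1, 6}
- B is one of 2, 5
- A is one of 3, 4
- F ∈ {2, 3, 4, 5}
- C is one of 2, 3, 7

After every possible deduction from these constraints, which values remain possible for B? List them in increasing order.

2, 5

The 7 variables together cover exactly {1, 2, 3, 4, 5, 6, 7} — 7 values for 7 variables — and 1 appears only in G's list, so G = 1.
The 6 still-open variables together cover exactly {2, 3, 4, 5, 6, 7} — 6 values for 6 variables — and 6 appears only in E's list, so E = 6.
The 5 still-open variables together cover exactly {2, 3, 4, 5, 7} — 5 values for 5 variables — and 7 appears only in C's list, so C = 7.
B and D between them cover only {2, 5} — a naked pair. Remove those values from F.
No further eliminations apply; B can still be any of 2, 5.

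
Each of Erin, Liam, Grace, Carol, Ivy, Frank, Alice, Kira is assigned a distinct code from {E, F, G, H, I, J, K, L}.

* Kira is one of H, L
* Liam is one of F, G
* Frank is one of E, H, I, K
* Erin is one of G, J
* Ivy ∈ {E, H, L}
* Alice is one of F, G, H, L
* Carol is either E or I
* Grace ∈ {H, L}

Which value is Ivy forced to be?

E

The 8 variables together cover exactly {E, F, G, H, I, J, K, L} — 8 values for 8 variables — and J appears only in Erin's list, so Erin = J.
The 7 still-open variables together cover exactly {E, F, G, H, I, K, L} — 7 values for 7 variables — and K appears only in Frank's list, so Frank = K.
The 6 still-open variables draw from only 6 values {E, F, G, H, I, L}, so each is used; only Carol can be I, hence Carol = I.
The 5 still-open variables draw from only 5 values {E, F, G, H, L}, so each is used; only Ivy can be E, hence Ivy = E.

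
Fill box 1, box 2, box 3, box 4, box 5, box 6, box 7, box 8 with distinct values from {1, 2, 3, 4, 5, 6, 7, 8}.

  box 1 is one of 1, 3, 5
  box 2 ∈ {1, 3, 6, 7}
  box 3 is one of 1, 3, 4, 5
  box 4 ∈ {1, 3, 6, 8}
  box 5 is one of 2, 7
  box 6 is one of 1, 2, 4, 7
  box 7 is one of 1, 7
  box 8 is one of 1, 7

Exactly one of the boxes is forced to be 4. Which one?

box 6

The 8 variables draw from only 8 values {1, 2, 3, 4, 5, 6, 7, 8}, so each is used; only box 4 can be 8, hence box 4 = 8.
The 7 still-open variables draw from only 7 values {1, 2, 3, 4, 5, 6, 7}, so each is used; only box 2 can be 6, hence box 2 = 6.
The 2 variables box 7 and box 8 are confined to {1, 7}, which locks those values in; drop them from box 1, box 3, box 5, box 6.
box 5 has just one choice, so box 5 = 2. Remove 2 from box 6.
So 4 goes to box 6.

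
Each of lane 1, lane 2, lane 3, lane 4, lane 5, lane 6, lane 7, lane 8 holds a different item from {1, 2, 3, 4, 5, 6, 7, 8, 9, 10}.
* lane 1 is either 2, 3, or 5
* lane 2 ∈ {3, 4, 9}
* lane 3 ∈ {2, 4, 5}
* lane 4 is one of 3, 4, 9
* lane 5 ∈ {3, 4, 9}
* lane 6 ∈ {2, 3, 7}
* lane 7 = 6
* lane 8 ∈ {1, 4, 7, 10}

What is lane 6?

7

lane 7 has just one choice, so lane 7 = 6.
lane 2, lane 4, lane 5 between them cover only {3, 4, 9} — a naked triple. Remove those values from lane 1, lane 3, lane 6, lane 8.
The 2 variables lane 1 and lane 3 are confined to {2, 5}, which locks those values in; drop them from lane 6.
So lane 6 = 7.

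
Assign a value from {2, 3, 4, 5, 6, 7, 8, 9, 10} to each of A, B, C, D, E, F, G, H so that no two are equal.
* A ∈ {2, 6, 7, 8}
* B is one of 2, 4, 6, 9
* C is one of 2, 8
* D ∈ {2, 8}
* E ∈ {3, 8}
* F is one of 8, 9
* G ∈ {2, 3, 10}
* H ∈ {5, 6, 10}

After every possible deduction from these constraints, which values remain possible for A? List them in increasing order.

6, 7

C and D share exactly the 2 values {2, 8}; by pigeonhole those values go to them, so strike 2, 8 from A, B, E, F, G.
E's domain is down to {3}, so E = 3. Eliminate 3 elsewhere: G.
That leaves F = 9. Eliminate 9 elsewhere: B.
That leaves G = 10. Remove 10 from H.
No further eliminations apply; A can still be any of 6, 7.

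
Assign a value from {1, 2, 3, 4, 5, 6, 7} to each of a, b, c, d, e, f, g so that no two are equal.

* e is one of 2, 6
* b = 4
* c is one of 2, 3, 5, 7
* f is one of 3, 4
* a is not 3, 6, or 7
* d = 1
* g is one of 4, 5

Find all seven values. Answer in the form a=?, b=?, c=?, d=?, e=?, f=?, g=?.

a=2, b=4, c=7, d=1, e=6, f=3, g=5

b's domain is down to {4}, so b = 4. Remove 4 from a, f, g.
d must be 1 (only option left). Eliminate 1 elsewhere: a.
That leaves f = 3. Eliminate 3 elsewhere: c.
g must be 5 (only option left). So a, c can't be 5.
a has just one choice, so a = 2. Strike 2 from c, e.
c has just one choice, so c = 7.
That leaves e = 6.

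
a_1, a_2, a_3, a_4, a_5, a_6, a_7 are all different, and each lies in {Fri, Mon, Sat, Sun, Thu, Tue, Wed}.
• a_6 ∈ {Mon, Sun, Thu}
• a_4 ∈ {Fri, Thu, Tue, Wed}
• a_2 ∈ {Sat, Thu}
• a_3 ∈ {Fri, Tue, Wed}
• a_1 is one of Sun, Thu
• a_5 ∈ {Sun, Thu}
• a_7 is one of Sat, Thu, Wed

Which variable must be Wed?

The 7 variables draw from only 7 values {Fri, Mon, Sat, Sun, Thu, Tue, Wed}, so each is used; only a_6 can be Mon, hence a_6 = Mon.
The 2 variables a_1 and a_5 are confined to {Sun, Thu}, which locks those values in; drop them from a_2, a_4, a_7.
That leaves a_2 = Sat. Eliminate Sat elsewhere: a_7.
So Wed goes to a_7.

a_7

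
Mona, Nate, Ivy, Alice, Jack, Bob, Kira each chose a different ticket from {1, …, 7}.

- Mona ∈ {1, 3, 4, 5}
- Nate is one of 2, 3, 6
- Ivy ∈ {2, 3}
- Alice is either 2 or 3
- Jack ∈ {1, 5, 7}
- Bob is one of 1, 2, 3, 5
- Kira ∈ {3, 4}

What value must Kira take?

Among the 7 variables, 6 fits only Nate (and all 7 values in {1, 2, 3, 4, 5, 6, 7} must be used), so Nate = 6.
Among the 6 still-open variables, 7 fits only Jack (and all 6 values in {1, 2, 3, 4, 5, 7} must be used), so Jack = 7.
Ivy and Alice share exactly the 2 values {2, 3}; by pigeonhole those values go to them, so strike 2, 3 from Mona, Bob, Kira.
So Kira = 4.

4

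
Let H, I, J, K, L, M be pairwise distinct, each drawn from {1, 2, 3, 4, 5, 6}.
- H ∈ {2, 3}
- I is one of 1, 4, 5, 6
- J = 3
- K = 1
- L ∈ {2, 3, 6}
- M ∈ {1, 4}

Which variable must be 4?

J's domain is down to {3}, so J = 3. Eliminate 3 elsewhere: H, L.
K has just one choice, so K = 1. Eliminate 1 elsewhere: I, M.
So 4 goes to M.

M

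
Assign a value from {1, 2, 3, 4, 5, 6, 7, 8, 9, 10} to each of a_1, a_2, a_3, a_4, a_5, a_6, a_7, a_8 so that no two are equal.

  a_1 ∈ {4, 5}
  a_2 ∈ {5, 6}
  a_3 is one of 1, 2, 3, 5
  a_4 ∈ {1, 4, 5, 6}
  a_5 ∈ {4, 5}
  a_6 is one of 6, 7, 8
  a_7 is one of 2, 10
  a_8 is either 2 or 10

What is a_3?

3

a_1 and a_5 between them cover only {4, 5} — a naked pair. Remove those values from a_2, a_3, a_4.
a_2 must be 6 (only option left). Strike 6 from a_4, a_6.
a_4 must be 1 (only option left). Strike 1 from a_3.
a_7 and a_8 share exactly the 2 values {2, 10}; by pigeonhole those values go to them, so strike 2, 10 from a_3.
So a_3 = 3.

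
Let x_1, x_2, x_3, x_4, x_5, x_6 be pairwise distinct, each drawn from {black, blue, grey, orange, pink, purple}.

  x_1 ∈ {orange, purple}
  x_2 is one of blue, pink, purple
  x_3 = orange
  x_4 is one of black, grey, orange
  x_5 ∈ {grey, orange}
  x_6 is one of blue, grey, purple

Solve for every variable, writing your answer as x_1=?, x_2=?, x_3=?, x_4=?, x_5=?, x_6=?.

x_3's domain is down to {orange}, so x_3 = orange. Strike orange from x_1, x_4, x_5.
That leaves x_5 = grey. Eliminate grey elsewhere: x_4, x_6.
x_1 must be purple (only option left). Strike purple from x_2, x_6.
x_4's domain is down to {black}, so x_4 = black.
x_6 must be blue (only option left). Eliminate blue elsewhere: x_2.
That leaves x_2 = pink.

x_1=purple, x_2=pink, x_3=orange, x_4=black, x_5=grey, x_6=blue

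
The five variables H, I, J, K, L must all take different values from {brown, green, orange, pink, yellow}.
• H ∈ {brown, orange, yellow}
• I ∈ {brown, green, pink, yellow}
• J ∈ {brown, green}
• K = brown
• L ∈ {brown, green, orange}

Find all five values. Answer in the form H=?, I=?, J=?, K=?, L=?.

H=yellow, I=pink, J=green, K=brown, L=orange

K's domain is down to {brown}, so K = brown. So H, I, J, L can't be brown.
J must be green (only option left). So I, L can't be green.
That leaves L = orange. Eliminate orange elsewhere: H.
H has just one choice, so H = yellow. So I can't be yellow.
I must be pink (only option left).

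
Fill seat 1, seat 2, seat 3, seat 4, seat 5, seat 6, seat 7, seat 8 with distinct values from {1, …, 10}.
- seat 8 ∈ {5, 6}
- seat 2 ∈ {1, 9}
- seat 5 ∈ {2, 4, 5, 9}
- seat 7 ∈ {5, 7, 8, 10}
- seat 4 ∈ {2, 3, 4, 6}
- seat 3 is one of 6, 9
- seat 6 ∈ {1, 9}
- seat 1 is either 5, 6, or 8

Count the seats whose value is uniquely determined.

3

seat 2 and seat 6 share exactly the 2 values {1, 9}; by pigeonhole those values go to them, so strike 1, 9 from seat 3, seat 5.
seat 3 has just one choice, so seat 3 = 6. Eliminate 6 elsewhere: seat 1, seat 4, seat 8.
seat 8 must be 5 (only option left). Eliminate 5 elsewhere: seat 1, seat 5, seat 7.
seat 1 must be 8 (only option left). So seat 7 can't be 8.
Determined: seat 1=8, seat 3=6, seat 8=5. The other seats each still have more than one consistent value. That makes 3.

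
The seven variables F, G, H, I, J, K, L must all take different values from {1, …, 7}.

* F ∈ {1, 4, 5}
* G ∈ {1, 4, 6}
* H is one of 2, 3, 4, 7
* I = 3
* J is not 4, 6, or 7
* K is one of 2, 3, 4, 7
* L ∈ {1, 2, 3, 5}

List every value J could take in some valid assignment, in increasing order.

I must be 3 (only option left). So H, J, K, L can't be 3.
The 6 still-open variables draw from only 6 values {1, 2, 4, 5, 6, 7}, so each is used; only G can be 6, hence G = 6.
No further eliminations apply; J can still be any of 1, 2, 5.

1, 2, 5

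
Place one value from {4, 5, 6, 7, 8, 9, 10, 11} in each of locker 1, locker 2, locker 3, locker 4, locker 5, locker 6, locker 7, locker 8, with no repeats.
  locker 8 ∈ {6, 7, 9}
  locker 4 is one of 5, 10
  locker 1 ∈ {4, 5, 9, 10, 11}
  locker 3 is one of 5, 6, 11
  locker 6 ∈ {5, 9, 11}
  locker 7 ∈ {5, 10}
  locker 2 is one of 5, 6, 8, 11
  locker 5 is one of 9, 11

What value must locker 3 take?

The 8 variables together cover exactly {4, 5, 6, 7, 8, 9, 10, 11} — 8 values for 8 variables — and 4 appears only in locker 1's list, so locker 1 = 4.
The 7 still-open variables together cover exactly {5, 6, 7, 8, 9, 10, 11} — 7 values for 7 variables — and 7 appears only in locker 8's list, so locker 8 = 7.
Among the 6 still-open variables, 8 fits only locker 2 (and all 6 values in {5, 6, 8, 9, 10, 11} must be used), so locker 2 = 8.
The 5 still-open variables together cover exactly {5, 6, 9, 10, 11} — 5 values for 5 variables — and 6 appears only in locker 3's list, so locker 3 = 6.

6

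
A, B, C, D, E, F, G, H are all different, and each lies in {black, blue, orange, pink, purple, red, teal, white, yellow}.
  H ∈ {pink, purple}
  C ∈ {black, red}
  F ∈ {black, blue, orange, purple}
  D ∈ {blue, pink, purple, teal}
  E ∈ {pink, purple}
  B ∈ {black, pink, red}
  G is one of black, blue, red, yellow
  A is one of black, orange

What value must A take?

orange

Among the 8 variables, teal fits only D (and all 8 values in {black, blue, orange, pink, purple, red, teal, yellow} must be used), so D = teal.
The 7 still-open variables draw from only 7 values {black, blue, orange, pink, purple, red, yellow}, so each is used; only G can be yellow, hence G = yellow.
The 6 still-open variables draw from only 6 values {black, blue, orange, pink, purple, red}, so each is used; only F can be blue, hence F = blue.
Among the 5 still-open variables, orange fits only A (and all 5 values in {black, orange, pink, purple, red} must be used), so A = orange.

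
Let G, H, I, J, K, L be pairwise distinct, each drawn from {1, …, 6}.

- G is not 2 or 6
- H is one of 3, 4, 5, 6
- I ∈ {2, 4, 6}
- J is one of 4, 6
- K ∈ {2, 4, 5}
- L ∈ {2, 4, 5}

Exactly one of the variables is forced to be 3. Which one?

The 6 variables draw from only 6 values {1, 2, 3, 4, 5, 6}, so each is used; only G can be 1, hence G = 1.
The 5 still-open variables together cover exactly {2, 3, 4, 5, 6} — 5 values for 5 variables — and 3 appears only in H's list, so H = 3.

H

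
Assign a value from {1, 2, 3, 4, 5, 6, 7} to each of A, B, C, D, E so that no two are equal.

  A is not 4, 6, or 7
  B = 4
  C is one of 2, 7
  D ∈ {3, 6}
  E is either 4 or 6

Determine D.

3

B's domain is down to {4}, so B = 4. Remove 4 from E.
E has just one choice, so E = 6. Remove 6 from D.
So D = 3.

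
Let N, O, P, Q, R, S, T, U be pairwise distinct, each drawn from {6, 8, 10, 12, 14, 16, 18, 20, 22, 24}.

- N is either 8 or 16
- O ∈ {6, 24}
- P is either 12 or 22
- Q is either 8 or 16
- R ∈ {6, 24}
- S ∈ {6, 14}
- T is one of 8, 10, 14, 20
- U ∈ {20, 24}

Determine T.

N and Q between them cover only {8, 16} — a naked pair. Remove those values from T.
The 2 variables O and R are confined to {6, 24}, which locks those values in; drop them from S, U.
S's domain is down to {14}, so S = 14. Remove 14 from T.
That leaves U = 20. Eliminate 20 elsewhere: T.
So T = 10.

10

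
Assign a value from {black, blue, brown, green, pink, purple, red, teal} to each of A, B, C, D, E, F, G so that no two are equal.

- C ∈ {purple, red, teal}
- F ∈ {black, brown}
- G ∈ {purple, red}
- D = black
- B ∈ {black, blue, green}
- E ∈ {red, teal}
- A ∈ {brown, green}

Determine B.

blue

D must be black (only option left). Remove black from B, F.
F's domain is down to {brown}, so F = brown. Eliminate brown elsewhere: A.
A has just one choice, so A = green. Remove green from B.
So B = blue.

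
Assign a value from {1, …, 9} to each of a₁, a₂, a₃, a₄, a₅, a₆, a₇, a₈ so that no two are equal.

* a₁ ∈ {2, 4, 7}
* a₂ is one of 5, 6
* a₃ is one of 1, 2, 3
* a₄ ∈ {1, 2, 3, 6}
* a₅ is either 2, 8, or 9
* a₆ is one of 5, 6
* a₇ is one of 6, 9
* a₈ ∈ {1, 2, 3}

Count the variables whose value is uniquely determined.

2

a₂ and a₆ between them cover only {5, 6} — a naked pair. Remove those values from a₄, a₇.
That leaves a₇ = 9. Remove 9 from a₅.
The 3 variables a₃, a₄, a₈ are confined to {1, 2, 3}, which locks those values in; drop them from a₁, a₅.
That leaves a₅ = 8.
Determined: a₅=8, a₇=9. The other variables each still have more than one consistent value. That makes 2.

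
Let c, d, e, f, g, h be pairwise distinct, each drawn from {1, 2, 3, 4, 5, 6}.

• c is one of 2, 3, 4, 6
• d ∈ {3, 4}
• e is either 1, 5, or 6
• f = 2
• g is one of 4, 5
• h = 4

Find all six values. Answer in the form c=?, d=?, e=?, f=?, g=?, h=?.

f must be 2 (only option left). So c can't be 2.
h has just one choice, so h = 4. Eliminate 4 elsewhere: c, d, g.
That leaves d = 3. Strike 3 from c.
g must be 5 (only option left). So e can't be 5.
c has just one choice, so c = 6. Eliminate 6 elsewhere: e.
e has just one choice, so e = 1.

c=6, d=3, e=1, f=2, g=5, h=4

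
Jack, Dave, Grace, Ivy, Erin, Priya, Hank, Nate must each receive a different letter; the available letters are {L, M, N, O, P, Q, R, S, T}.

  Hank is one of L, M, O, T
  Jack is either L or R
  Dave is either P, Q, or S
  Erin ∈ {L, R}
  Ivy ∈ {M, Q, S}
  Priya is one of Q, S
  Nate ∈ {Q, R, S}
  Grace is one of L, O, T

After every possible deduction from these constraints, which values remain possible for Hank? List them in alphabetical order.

O, T

Among the 8 variables, P fits only Dave (and all 8 values in {L, M, O, P, Q, R, S, T} must be used), so Dave = P.
Jack and Erin between them cover only {L, R} — a naked pair. Remove those values from Grace, Hank, Nate.
The 2 variables Priya and Nate are confined to {Q, S}, which locks those values in; drop them from Ivy.
That leaves Ivy = M. So Hank can't be M.
No further eliminations apply; Hank can still be any of O, T.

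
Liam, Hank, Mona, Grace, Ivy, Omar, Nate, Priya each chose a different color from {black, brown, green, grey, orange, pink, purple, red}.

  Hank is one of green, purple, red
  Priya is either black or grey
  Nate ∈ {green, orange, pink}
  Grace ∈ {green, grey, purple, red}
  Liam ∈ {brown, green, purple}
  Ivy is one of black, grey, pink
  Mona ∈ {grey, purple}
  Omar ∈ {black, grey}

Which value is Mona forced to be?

Among the 8 variables, brown fits only Liam (and all 8 values in {black, brown, green, grey, orange, pink, purple, red} must be used), so Liam = brown.
Among the 7 still-open variables, orange fits only Nate (and all 7 values in {black, green, grey, orange, pink, purple, red} must be used), so Nate = orange.
The 6 still-open variables draw from only 6 values {black, green, grey, pink, purple, red}, so each is used; only Ivy can be pink, hence Ivy = pink.
Omar and Priya share exactly the 2 values {black, grey}; by pigeonhole those values go to them, so strike black, grey from Mona, Grace.
So Mona = purple.

purple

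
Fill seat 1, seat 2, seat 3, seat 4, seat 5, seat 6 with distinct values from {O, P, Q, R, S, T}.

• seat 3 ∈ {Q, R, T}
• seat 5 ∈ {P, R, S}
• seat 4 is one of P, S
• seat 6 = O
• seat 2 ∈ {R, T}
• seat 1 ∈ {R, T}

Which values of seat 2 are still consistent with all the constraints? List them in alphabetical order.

seat 6 must be O (only option left).
Among the 5 still-open variables, Q fits only seat 3 (and all 5 values in {P, Q, R, S, T} must be used), so seat 3 = Q.
The 2 variables seat 1 and seat 2 are confined to {R, T}, which locks those values in; drop them from seat 5.
No further eliminations apply; seat 2 can still be any of R, T.

R, T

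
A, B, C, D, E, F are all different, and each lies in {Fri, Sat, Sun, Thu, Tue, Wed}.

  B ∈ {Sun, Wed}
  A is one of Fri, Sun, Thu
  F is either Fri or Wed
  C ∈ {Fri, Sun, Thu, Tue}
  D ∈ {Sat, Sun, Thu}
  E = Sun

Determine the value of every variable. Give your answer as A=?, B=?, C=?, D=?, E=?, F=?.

A=Thu, B=Wed, C=Tue, D=Sat, E=Sun, F=Fri

E has just one choice, so E = Sun. Eliminate Sun elsewhere: A, B, C, D.
B has just one choice, so B = Wed. Strike Wed from F.
F's domain is down to {Fri}, so F = Fri. Eliminate Fri elsewhere: A, C.
A's domain is down to {Thu}, so A = Thu. So C, D can't be Thu.
That leaves C = Tue.
D has just one choice, so D = Sat.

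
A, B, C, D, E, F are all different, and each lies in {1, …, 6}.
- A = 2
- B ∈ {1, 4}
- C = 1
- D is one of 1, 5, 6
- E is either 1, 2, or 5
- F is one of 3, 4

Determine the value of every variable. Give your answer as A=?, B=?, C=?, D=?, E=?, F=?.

A=2, B=4, C=1, D=6, E=5, F=3

A's domain is down to {2}, so A = 2. Strike 2 from E.
C's domain is down to {1}, so C = 1. So B, D, E can't be 1.
That leaves E = 5. Strike 5 from D.
B has just one choice, so B = 4. Eliminate 4 elsewhere: F.
D's domain is down to {6}, so D = 6.
F must be 3 (only option left).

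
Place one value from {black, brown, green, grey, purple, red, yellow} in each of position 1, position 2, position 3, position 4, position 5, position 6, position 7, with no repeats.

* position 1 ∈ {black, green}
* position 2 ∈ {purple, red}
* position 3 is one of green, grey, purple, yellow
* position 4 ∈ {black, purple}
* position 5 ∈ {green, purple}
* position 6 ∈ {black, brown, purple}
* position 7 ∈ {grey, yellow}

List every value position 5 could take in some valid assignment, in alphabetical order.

green, purple

The 7 variables together cover exactly {black, brown, green, grey, purple, red, yellow} — 7 values for 7 variables — and brown appears only in position 6's list, so position 6 = brown.
The 6 still-open variables draw from only 6 values {black, green, grey, purple, red, yellow}, so each is used; only position 2 can be red, hence position 2 = red.
The 3 variables position 1, position 4, position 5 are confined to {black, green, purple}, which locks those values in; drop them from position 3.
No further eliminations apply; position 5 can still be any of green, purple.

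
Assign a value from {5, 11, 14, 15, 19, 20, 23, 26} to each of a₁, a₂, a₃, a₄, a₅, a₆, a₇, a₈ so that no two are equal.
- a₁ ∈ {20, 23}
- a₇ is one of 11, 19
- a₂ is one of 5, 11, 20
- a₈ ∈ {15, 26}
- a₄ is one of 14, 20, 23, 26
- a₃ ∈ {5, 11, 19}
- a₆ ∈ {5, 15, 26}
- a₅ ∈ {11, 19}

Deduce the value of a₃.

5

Among the 8 variables, 14 fits only a₄ (and all 8 values in {5, 11, 14, 15, 19, 20, 23, 26} must be used), so a₄ = 14.
The 7 still-open variables together cover exactly {5, 11, 15, 19, 20, 23, 26} — 7 values for 7 variables — and 23 appears only in a₁'s list, so a₁ = 23.
The 6 still-open variables together cover exactly {5, 11, 15, 19, 20, 26} — 6 values for 6 variables — and 20 appears only in a₂'s list, so a₂ = 20.
a₅ and a₇ share exactly the 2 values {11, 19}; by pigeonhole those values go to them, so strike 11, 19 from a₃.
So a₃ = 5.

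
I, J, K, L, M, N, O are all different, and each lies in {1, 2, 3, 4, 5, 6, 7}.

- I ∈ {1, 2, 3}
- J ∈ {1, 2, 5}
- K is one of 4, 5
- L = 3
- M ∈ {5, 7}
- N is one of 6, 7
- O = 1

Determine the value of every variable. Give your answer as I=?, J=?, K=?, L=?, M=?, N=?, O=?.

I=2, J=5, K=4, L=3, M=7, N=6, O=1

L must be 3 (only option left). So I can't be 3.
That leaves O = 1. So I, J can't be 1.
I has just one choice, so I = 2. Eliminate 2 elsewhere: J.
That leaves J = 5. So K, M can't be 5.
K has just one choice, so K = 4.
M has just one choice, so M = 7. Eliminate 7 elsewhere: N.
N's domain is down to {6}, so N = 6.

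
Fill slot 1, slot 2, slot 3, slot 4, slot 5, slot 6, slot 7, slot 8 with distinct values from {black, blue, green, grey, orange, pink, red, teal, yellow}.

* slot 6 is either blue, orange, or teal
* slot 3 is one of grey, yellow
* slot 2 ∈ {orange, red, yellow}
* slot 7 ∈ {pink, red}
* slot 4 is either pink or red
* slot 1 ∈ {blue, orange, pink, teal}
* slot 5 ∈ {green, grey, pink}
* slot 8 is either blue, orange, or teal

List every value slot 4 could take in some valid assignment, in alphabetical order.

Among the 8 variables, green fits only slot 5 (and all 8 values in {blue, green, grey, orange, pink, red, teal, yellow} must be used), so slot 5 = green.
Among the 7 still-open variables, grey fits only slot 3 (and all 7 values in {blue, grey, orange, pink, red, teal, yellow} must be used), so slot 3 = grey.
The 6 still-open variables together cover exactly {blue, orange, pink, red, teal, yellow} — 6 values for 6 variables — and yellow appears only in slot 2's list, so slot 2 = yellow.
The 2 variables slot 4 and slot 7 are confined to {pink, red}, which locks those values in; drop them from slot 1.
No further eliminations apply; slot 4 can still be any of pink, red.

pink, red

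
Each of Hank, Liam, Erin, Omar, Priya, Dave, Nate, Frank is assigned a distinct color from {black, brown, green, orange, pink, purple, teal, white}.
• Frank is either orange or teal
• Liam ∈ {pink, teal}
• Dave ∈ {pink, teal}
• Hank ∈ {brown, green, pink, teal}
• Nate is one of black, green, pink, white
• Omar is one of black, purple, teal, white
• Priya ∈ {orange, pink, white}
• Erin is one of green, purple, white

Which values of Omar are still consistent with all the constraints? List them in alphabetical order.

black, purple

The 8 variables draw from only 8 values {black, brown, green, orange, pink, purple, teal, white}, so each is used; only Hank can be brown, hence Hank = brown.
Liam and Dave share exactly the 2 values {pink, teal}; by pigeonhole those values go to them, so strike pink, teal from Omar, Priya, Nate, Frank.
Frank's domain is down to {orange}, so Frank = orange. Remove orange from Priya.
Priya's domain is down to {white}, so Priya = white. Strike white from Erin, Omar, Nate.
No further eliminations apply; Omar can still be any of black, purple.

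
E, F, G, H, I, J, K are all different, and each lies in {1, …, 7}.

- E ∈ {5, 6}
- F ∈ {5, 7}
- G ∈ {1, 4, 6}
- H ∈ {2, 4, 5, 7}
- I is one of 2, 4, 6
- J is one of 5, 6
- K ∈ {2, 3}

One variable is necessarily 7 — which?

The 7 variables together cover exactly {1, 2, 3, 4, 5, 6, 7} — 7 values for 7 variables — and 1 appears only in G's list, so G = 1.
The 6 still-open variables draw from only 6 values {2, 3, 4, 5, 6, 7}, so each is used; only K can be 3, hence K = 3.
E and J between them cover only {5, 6} — a naked pair. Remove those values from F, H, I.
So 7 goes to F.

F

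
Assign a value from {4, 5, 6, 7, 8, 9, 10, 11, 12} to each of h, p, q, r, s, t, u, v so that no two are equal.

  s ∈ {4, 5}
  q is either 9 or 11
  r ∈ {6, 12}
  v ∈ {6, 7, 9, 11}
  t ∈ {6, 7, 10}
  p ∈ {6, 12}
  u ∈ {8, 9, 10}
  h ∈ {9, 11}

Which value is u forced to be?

h and q between them cover only {9, 11} — a naked pair. Remove those values from u, v.
The 2 variables p and r are confined to {6, 12}, which locks those values in; drop them from t, v.
v must be 7 (only option left). So t can't be 7.
t's domain is down to {10}, so t = 10. Remove 10 from u.
So u = 8.

8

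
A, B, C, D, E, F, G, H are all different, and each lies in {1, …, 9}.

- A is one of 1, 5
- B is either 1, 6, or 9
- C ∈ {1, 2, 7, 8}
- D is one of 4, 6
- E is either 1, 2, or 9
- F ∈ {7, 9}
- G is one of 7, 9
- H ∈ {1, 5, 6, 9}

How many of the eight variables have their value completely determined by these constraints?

Among the 8 variables, 4 fits only D (and all 8 values in {1, 2, 4, 5, 6, 7, 8, 9} must be used), so D = 4.
The 7 still-open variables together cover exactly {1, 2, 5, 6, 7, 8, 9} — 7 values for 7 variables — and 8 appears only in C's list, so C = 8.
The 6 still-open variables together cover exactly {1, 2, 5, 6, 7, 9} — 6 values for 6 variables — and 2 appears only in E's list, so E = 2.
F and G between them cover only {7, 9} — a naked pair. Remove those values from B, H.
Determined: C=8, D=4, E=2. The other variables each still have more than one consistent value. That makes 3.

3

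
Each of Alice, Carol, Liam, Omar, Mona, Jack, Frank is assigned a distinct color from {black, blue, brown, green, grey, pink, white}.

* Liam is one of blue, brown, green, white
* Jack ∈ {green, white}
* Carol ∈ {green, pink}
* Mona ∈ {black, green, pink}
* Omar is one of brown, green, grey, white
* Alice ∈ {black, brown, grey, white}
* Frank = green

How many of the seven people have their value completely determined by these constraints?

Frank's domain is down to {green}, so Frank = green. Eliminate green elsewhere: Carol, Liam, Omar, Mona, Jack.
That leaves Carol = pink. So Mona can't be pink.
Mona's domain is down to {black}, so Mona = black. Eliminate black elsewhere: Alice.
Jack's domain is down to {white}, so Jack = white. Strike white from Alice, Liam, Omar.
The 3 still-open variables together cover exactly {blue, brown, grey} — 3 values for 3 variables — and blue appears only in Liam's list, so Liam = blue.
Determined: Carol=pink, Liam=blue, Mona=black, Jack=white, Frank=green. The other people each still have more than one consistent value. That makes 5.

5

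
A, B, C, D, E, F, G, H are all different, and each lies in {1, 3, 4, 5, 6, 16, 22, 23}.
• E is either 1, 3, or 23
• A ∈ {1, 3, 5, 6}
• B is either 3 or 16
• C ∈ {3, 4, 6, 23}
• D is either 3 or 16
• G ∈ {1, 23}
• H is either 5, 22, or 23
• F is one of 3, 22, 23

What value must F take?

22

The 8 variables together cover exactly {1, 3, 4, 5, 6, 16, 22, 23} — 8 values for 8 variables — and 4 appears only in C's list, so C = 4.
The 7 still-open variables together cover exactly {1, 3, 5, 6, 16, 22, 23} — 7 values for 7 variables — and 6 appears only in A's list, so A = 6.
The 6 still-open variables draw from only 6 values {1, 3, 5, 16, 22, 23}, so each is used; only H can be 5, hence H = 5.
Among the 5 still-open variables, 22 fits only F (and all 5 values in {1, 3, 16, 22, 23} must be used), so F = 22.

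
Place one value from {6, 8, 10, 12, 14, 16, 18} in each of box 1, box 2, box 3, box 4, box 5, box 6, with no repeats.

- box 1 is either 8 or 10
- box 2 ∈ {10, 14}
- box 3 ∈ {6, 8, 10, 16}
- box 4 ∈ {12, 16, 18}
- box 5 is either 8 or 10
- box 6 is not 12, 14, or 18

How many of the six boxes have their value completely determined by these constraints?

1

box 1 and box 5 between them cover only {8, 10} — a naked pair. Remove those values from box 2, box 3, box 6.
That leaves box 2 = 14.
The 2 variables box 3 and box 6 are confined to {6, 16}, which locks those values in; drop them from box 4.
Determined: box 2=14. The other boxes each still have more than one consistent value. That makes 1.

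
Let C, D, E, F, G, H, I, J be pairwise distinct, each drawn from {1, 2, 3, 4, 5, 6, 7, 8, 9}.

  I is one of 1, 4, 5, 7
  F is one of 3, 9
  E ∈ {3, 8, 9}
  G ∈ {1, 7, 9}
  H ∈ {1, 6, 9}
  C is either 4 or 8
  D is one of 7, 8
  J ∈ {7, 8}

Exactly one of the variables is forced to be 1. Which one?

G

Among the 8 variables, 5 fits only I (and all 8 values in {1, 3, 4, 5, 6, 7, 8, 9} must be used), so I = 5.
The 7 still-open variables draw from only 7 values {1, 3, 4, 6, 7, 8, 9}, so each is used; only C can be 4, hence C = 4.
The 6 still-open variables together cover exactly {1, 3, 6, 7, 8, 9} — 6 values for 6 variables — and 6 appears only in H's list, so H = 6.
The 5 still-open variables draw from only 5 values {1, 3, 7, 8, 9}, so each is used; only G can be 1, hence G = 1.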